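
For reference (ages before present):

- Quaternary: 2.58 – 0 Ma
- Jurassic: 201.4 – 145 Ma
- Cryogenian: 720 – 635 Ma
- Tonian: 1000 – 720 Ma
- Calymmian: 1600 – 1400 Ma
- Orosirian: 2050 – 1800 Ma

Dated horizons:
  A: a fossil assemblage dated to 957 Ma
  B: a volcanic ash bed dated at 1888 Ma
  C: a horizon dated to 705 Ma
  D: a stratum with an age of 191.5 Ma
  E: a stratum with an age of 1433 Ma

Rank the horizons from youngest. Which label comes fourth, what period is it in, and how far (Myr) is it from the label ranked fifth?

Sorted youngest-first by Ma: D (191.5), C (705), A (957), E (1433), B (1888).
The fourth youngest is E at 1433 Ma, which lies in 1600–1400 Ma: the Calymmian.
The fifth youngest is B at 1888 Ma; separation = |1433 − 1888| = 455 Myr.

E, in the Calymmian; 455 million years to B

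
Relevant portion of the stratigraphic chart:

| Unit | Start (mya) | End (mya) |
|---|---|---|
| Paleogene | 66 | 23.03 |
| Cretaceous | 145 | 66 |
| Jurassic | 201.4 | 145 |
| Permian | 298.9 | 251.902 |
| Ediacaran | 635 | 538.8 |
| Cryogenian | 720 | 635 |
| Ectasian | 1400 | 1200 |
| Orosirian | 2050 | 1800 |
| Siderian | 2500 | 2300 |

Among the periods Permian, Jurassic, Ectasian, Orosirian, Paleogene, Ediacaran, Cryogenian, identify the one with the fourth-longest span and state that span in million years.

Durations: Permian 46.998; Jurassic 56.4; Ectasian 200; Orosirian 250; Paleogene 42.97; Ediacaran 96.2; Cryogenian 85 Myr.
Sorted longest-first: Orosirian (250), Ectasian (200), Ediacaran (96.2), Cryogenian (85), Jurassic (56.4), Permian (46.998), Paleogene (42.97).
The fourth longest is Cryogenian at 85 Myr.

Cryogenian, 85 million years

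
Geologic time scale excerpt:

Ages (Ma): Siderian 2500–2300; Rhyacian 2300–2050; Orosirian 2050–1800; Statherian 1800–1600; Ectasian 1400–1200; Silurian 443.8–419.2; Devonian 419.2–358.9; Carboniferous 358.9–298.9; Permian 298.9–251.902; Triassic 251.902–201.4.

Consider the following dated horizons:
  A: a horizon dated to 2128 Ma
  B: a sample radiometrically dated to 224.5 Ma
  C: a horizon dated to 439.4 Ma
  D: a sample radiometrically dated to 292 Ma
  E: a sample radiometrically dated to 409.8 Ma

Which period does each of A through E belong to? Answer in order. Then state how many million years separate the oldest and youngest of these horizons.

Match each age against the start–end ranges in the excerpt: A = 2128 Ma → Rhyacian (2300–2050); B = 224.5 Ma → Triassic (251.902–201.4); C = 439.4 Ma → Silurian (443.8–419.2); D = 292 Ma → Permian (298.9–251.902); E = 409.8 Ma → Devonian (419.2–358.9).
The largest age is 2128 Ma and the smallest is 224.5 Ma; their difference is 1903.5 Myr.

A — Rhyacian; B — Triassic; C — Silurian; D — Permian; E — Devonian; span 1903.5 million years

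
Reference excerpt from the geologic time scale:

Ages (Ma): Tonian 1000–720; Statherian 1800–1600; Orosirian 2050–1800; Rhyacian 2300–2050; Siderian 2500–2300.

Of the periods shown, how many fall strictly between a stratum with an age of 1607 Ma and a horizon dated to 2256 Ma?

2256 Ma sits inside the Rhyacian (2300–2050) and 1607 Ma inside the Statherian (1800–1600); neither of those is wholly between the two dates.
The listed periods lying completely between them are Orosirian — 1 in all.

1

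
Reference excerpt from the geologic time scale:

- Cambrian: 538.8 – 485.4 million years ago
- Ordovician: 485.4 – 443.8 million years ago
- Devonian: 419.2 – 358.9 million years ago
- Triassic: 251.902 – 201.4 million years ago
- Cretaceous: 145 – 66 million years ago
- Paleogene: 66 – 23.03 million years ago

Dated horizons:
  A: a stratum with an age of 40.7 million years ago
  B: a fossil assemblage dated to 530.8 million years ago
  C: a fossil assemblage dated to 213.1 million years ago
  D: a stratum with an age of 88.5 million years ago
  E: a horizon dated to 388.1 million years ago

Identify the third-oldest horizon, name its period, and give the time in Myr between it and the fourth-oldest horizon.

C, in the Triassic; 124.6 million years to D

Sorted oldest-first by Ma: B (530.8), E (388.1), C (213.1), D (88.5), A (40.7).
The third oldest is C at 213.1 Ma, which lies in 251.902–201.4 Ma: the Triassic.
The fourth oldest is D at 88.5 Ma; separation = |213.1 − 88.5| = 124.6 Myr.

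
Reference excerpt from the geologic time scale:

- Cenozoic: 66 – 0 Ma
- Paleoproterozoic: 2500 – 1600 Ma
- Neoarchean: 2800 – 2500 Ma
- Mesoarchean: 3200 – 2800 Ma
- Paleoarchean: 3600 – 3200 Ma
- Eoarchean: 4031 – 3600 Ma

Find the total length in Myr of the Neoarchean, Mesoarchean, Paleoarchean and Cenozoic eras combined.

1166 million years

Each duration: Neoarchean = 300; Mesoarchean = 400; Paleoarchean = 400; Cenozoic = 66.
Sum: 300 + 400 + 400 + 66 = 1166 Myr.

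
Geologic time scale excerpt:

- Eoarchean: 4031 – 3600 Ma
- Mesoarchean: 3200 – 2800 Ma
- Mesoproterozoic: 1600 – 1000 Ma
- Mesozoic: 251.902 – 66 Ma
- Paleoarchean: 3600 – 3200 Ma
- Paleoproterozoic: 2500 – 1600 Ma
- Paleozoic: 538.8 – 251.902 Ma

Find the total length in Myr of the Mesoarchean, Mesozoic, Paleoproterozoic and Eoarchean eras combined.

Each duration: Mesoarchean = 400; Mesozoic = 185.902; Paleoproterozoic = 900; Eoarchean = 431.
Sum: 400 + 185.902 + 900 + 431 = 1916.902 Myr.

1916.902 million years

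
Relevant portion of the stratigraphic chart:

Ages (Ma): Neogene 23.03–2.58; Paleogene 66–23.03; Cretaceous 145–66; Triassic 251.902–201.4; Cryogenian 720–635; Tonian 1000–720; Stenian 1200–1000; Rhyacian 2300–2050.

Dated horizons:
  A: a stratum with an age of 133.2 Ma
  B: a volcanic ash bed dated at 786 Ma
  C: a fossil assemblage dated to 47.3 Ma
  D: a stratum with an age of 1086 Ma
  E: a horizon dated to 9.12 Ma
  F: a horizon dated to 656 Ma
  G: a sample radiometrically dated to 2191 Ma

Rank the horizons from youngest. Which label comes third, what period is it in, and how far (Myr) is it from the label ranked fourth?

Sorted youngest-first by Ma: E (9.12), C (47.3), A (133.2), F (656), B (786), D (1086), G (2191).
The third youngest is A at 133.2 Ma, which lies in 145–66 Ma: the Cretaceous.
The fourth youngest is F at 656 Ma; separation = |133.2 − 656| = 522.8 Myr.

A, in the Cretaceous; 522.8 million years to F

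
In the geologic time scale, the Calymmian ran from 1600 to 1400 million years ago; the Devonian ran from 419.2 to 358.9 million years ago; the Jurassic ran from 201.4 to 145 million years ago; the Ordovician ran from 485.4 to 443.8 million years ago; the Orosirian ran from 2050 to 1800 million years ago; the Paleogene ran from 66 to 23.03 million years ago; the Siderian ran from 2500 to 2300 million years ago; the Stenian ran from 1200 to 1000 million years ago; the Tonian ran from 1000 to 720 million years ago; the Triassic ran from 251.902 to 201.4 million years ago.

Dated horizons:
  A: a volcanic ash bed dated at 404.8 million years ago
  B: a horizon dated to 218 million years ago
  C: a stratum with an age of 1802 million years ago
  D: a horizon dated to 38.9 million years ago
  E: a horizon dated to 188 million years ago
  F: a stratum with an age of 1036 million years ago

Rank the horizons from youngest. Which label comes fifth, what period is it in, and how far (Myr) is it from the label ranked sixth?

F, in the Stenian; 766 million years to C

Sorted youngest-first by Ma: D (38.9), E (188), B (218), A (404.8), F (1036), C (1802).
The fifth youngest is F at 1036 Ma, which lies in 1200–1000 Ma: the Stenian.
The sixth youngest is C at 1802 Ma; separation = |1036 − 1802| = 766 Myr.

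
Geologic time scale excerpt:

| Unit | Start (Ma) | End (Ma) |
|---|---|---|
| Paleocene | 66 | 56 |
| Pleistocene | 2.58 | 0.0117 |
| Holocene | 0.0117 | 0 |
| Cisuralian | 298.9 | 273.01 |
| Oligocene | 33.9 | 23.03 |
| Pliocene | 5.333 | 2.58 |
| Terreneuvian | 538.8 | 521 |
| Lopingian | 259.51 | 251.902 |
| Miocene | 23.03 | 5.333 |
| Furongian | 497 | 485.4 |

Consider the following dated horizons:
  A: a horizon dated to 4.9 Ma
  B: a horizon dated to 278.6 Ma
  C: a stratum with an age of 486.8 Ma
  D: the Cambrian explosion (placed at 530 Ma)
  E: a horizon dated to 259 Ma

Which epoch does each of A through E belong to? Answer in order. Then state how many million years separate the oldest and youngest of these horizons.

A: 4.9 Ma lies in 5.333–2.58 Ma, so Pliocene.
B: 278.6 Ma lies in 298.9–273.01 Ma, so Cisuralian.
C: 486.8 Ma lies in 497–485.4 Ma, so Furongian.
D: 530 Ma lies in 538.8–521 Ma, so Terreneuvian.
E: 259 Ma lies in 259.51–251.902 Ma, so Lopingian.
Oldest = 530 Ma, youngest = 4.9 Ma → span 525.1 Myr.

A — Pliocene; B — Cisuralian; C — Furongian; D — Terreneuvian; E — Lopingian; span 525.1 million years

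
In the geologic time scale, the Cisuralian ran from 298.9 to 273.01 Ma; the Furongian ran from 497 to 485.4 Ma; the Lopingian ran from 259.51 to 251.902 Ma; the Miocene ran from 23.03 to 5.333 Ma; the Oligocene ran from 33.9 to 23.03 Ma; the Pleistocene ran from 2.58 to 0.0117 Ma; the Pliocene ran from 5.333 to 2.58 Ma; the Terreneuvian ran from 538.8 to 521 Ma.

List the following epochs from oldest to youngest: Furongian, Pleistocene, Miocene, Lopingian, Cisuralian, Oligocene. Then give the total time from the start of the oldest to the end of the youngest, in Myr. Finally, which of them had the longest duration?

Furongian → Cisuralian → Lopingian → Oligocene → Miocene → Pleistocene; total span 496.9883 Myr; longest is Cisuralian

Start ages (Ma): Furongian 497, Cisuralian 298.9, Lopingian 259.51, Oligocene 33.9, Miocene 23.03, Pleistocene 2.58.
Ordered oldest to youngest: Furongian, Cisuralian, Lopingian, Oligocene, Miocene, Pleistocene.
Span = 497 − 0.0117 = 496.9883 Myr.
Durations: Oligocene 10.87, Furongian 11.6, Lopingian 7.608, Pleistocene 2.5683, Miocene 17.697, Cisuralian 25.89 → longest is Cisuralian (25.89 Myr).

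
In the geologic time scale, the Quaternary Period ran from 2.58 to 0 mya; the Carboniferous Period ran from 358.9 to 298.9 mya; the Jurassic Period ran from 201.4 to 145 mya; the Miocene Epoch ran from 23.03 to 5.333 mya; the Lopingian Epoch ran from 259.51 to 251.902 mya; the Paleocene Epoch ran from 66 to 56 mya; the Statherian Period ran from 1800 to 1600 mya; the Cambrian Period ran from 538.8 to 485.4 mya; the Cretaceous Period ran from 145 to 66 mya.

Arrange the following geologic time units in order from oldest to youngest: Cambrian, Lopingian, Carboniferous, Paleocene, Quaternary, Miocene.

Cambrian, Carboniferous, Lopingian, Paleocene, Miocene, Quaternary

Sorting by start age (descending Ma, since larger Ma = older): Cambrian start 538.8, Carboniferous start 358.9, Lopingian start 259.51, Paleocene start 66, Miocene start 23.03, Quaternary start 2.58.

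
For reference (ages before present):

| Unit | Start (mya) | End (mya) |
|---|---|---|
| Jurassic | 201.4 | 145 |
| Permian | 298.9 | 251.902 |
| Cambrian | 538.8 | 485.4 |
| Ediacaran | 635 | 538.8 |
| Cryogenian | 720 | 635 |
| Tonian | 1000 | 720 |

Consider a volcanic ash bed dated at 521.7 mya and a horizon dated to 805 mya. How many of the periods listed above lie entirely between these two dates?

2

The older date is 805 Ma and the younger is 521.7 Ma.
Periods with start < 805 and end > 521.7 Ma: Cryogenian (720–635), Ediacaran (635–538.8).
That is 2 complete periods.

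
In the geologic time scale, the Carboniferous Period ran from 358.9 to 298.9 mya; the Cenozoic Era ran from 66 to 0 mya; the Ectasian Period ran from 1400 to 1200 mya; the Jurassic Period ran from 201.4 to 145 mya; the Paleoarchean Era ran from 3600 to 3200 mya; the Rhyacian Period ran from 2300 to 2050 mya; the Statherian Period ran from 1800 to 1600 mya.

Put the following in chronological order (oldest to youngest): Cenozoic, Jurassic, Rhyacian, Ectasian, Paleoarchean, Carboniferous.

Read off each span (Ma): Cenozoic 66–0; Jurassic 201.4–145; Rhyacian 2300–2050; Ectasian 1400–1200; Paleoarchean 3600–3200; Carboniferous 358.9–298.9.
Larger Ma is older, so oldest→youngest is Paleoarchean, Rhyacian, Ectasian, Carboniferous, Jurassic, Cenozoic.

Paleoarchean, Rhyacian, Ectasian, Carboniferous, Jurassic, Cenozoic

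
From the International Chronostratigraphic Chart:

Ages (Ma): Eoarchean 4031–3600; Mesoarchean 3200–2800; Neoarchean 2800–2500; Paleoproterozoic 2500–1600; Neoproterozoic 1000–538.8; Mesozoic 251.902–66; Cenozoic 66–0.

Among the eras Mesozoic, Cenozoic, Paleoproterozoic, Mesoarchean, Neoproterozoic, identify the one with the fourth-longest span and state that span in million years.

Durations: Mesozoic 185.902; Cenozoic 66; Paleoproterozoic 900; Mesoarchean 400; Neoproterozoic 461.2 Myr.
Sorted longest-first: Paleoproterozoic (900), Neoproterozoic (461.2), Mesoarchean (400), Mesozoic (185.902), Cenozoic (66).
The fourth longest is Mesozoic at 185.902 Myr.

Mesozoic, 185.902 million years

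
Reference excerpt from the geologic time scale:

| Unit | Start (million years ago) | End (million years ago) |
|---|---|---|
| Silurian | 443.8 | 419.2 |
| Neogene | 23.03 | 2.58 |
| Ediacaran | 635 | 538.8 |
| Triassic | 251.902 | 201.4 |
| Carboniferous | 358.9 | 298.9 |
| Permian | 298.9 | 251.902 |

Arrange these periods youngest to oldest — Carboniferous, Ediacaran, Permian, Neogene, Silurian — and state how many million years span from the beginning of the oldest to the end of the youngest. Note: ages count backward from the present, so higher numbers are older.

Start ages (Ma): Ediacaran 635, Silurian 443.8, Carboniferous 358.9, Permian 298.9, Neogene 23.03.
Ordered youngest to oldest: Neogene, Permian, Carboniferous, Silurian, Ediacaran.
Span = 635 − 2.58 = 632.42 Myr.

Neogene, Permian, Carboniferous, Silurian, Ediacaran; total span 632.42 Myr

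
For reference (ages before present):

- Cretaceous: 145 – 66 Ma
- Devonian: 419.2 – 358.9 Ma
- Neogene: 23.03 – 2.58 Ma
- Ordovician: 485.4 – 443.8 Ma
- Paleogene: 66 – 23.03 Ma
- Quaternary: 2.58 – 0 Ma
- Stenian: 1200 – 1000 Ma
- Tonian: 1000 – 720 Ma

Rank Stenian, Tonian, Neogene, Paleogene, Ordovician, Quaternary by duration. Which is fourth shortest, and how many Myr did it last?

Paleogene, 42.97 million years

Start − end for each: Stenian 1200 − 1000 = 200; Tonian 1000 − 720 = 280; Neogene 23.03 − 2.58 = 20.45; Paleogene 66 − 23.03 = 42.97; Ordovician 485.4 − 443.8 = 41.6; Quaternary 2.58 − 0 = 2.58.
Ranking these from shortest: Quaternary < Neogene < Ordovician < Paleogene < Stenian < Tonian.
Position 4 in that ranking is Paleogene, which lasted 42.97 Myr.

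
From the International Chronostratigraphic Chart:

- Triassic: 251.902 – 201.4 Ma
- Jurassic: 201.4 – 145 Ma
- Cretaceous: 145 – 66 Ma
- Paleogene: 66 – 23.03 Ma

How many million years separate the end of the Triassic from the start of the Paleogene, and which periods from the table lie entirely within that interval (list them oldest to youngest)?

135.4 million years; Jurassic, Cretaceous

End of Triassic = 201.4 Ma; start of Paleogene = 66 Ma.
Gap = 201.4 − 66 = 135.4 Myr.
Periods wholly inside 201.4–66 Ma: Jurassic (201.4–145), Cretaceous (145–66).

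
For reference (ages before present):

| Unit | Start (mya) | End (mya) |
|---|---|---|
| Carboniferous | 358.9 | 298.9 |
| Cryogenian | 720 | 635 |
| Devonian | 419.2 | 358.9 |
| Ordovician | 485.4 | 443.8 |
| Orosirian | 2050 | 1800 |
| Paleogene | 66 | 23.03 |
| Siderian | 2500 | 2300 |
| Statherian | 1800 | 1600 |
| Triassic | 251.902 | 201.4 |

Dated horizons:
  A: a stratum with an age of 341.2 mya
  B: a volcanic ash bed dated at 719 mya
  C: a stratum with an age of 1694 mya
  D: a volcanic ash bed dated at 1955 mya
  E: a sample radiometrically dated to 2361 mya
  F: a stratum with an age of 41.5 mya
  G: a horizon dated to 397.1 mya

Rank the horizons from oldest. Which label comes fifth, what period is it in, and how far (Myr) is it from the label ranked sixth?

G, in the Devonian; 55.9 million years to A

Sorted oldest-first by Ma: E (2361), D (1955), C (1694), B (719), G (397.1), A (341.2), F (41.5).
The fifth oldest is G at 397.1 Ma, which lies in 419.2–358.9 Ma: the Devonian.
The sixth oldest is A at 341.2 Ma; separation = |397.1 − 341.2| = 55.9 Myr.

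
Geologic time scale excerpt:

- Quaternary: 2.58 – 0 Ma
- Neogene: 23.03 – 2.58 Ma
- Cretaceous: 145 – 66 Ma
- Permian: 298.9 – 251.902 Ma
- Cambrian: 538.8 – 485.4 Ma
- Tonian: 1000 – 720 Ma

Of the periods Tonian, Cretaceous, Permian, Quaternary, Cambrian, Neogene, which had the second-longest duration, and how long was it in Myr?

Cretaceous, 79 million years

Start − end for each: Tonian 1000 − 720 = 280; Cretaceous 145 − 66 = 79; Permian 298.9 − 251.902 = 46.998; Quaternary 2.58 − 0 = 2.58; Cambrian 538.8 − 485.4 = 53.4; Neogene 23.03 − 2.58 = 20.45.
Ranking these from longest: Tonian > Cretaceous > Cambrian > Permian > Neogene > Quaternary.
Position 2 in that ranking is Cretaceous, which lasted 79 Myr.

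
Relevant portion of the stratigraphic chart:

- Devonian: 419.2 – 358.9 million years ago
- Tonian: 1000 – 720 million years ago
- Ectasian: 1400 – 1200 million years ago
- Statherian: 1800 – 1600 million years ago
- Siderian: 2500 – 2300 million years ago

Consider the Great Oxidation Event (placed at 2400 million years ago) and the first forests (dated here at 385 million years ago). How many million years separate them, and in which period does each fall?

2015 million years apart; the first in the Siderian, the second in the Devonian

Elapsed time: 2400 − 385 = 2015 Myr.
2400 Ma lies within 2500–2300 Ma: Siderian.
385 Ma lies within 419.2–358.9 Ma: Devonian.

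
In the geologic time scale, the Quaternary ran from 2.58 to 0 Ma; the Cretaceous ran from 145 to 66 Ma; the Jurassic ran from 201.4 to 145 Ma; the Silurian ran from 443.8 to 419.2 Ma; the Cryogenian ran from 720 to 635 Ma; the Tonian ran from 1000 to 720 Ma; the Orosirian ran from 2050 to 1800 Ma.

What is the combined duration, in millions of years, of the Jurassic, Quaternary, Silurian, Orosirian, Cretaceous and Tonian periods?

692.58 million years

Each duration: Jurassic = 56.4; Quaternary = 2.58; Silurian = 24.6; Orosirian = 250; Cretaceous = 79; Tonian = 280.
Sum: 56.4 + 2.58 + 24.6 + 250 + 79 + 280 = 692.58 Myr.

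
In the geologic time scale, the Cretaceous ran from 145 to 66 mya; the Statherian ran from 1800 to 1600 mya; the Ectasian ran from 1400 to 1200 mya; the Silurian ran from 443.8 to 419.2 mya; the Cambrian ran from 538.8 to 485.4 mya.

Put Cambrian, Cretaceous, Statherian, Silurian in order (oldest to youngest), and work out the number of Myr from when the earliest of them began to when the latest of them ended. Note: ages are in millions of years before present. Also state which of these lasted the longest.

From the excerpt: Cambrian 538.8–485.4; Cretaceous 145–66; Statherian 1800–1600; Silurian 443.8–419.2 (Ma).
Larger Ma is earlier, so the oldest is Statherian and the youngest is Cretaceous; oldest to youngest: Statherian, Cambrian, Silurian, Cretaceous.
Oldest start 1800 minus youngest end 66 gives 1734 Myr overall.
Individual lengths (start − end): Statherian 200; Cambrian 53.4; Silurian 24.6; Cretaceous 79. The largest is Statherian at 200 Myr.

Statherian → Cambrian → Silurian → Cretaceous; total span 1734 Myr; longest is Statherian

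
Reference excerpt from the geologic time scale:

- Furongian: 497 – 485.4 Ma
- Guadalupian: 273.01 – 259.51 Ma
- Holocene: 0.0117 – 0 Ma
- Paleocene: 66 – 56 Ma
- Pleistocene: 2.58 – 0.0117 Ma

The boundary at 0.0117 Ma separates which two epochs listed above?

The Pleistocene ends at 0.0117 Ma and the Holocene begins at 0.0117 Ma, so they share that boundary.

Pleistocene and Holocene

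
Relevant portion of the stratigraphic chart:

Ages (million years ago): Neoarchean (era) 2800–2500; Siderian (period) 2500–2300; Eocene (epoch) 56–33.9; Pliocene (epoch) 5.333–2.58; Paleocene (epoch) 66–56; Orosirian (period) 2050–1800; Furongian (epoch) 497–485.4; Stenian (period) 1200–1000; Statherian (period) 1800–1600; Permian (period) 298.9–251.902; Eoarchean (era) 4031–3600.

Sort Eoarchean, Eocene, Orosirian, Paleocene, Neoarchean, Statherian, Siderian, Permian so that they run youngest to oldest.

Eocene, then Paleocene, then Permian, then Statherian, then Orosirian, then Siderian, then Neoarchean, then Eoarchean

Sorting by start age (ascending Ma, since larger Ma = older): Eocene began 56, Paleocene began 66, Permian began 298.9, Statherian began 1800, Orosirian began 2050, Siderian began 2500, Neoarchean began 2800, Eoarchean began 4031.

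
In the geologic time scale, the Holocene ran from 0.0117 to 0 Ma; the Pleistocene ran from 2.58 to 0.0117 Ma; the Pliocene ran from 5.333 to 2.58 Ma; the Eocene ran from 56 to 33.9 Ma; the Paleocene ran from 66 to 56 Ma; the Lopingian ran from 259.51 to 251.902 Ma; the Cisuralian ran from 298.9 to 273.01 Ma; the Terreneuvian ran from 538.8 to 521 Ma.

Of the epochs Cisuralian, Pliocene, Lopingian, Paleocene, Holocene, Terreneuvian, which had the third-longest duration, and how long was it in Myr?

Durations: Cisuralian 25.89; Pliocene 2.753; Lopingian 7.608; Paleocene 10; Holocene 0.0117; Terreneuvian 17.8 Myr.
Sorted longest-first: Cisuralian (25.89), Terreneuvian (17.8), Paleocene (10), Lopingian (7.608), Pliocene (2.753), Holocene (0.0117).
The third longest is Paleocene at 10 Myr.

Paleocene, 10 million years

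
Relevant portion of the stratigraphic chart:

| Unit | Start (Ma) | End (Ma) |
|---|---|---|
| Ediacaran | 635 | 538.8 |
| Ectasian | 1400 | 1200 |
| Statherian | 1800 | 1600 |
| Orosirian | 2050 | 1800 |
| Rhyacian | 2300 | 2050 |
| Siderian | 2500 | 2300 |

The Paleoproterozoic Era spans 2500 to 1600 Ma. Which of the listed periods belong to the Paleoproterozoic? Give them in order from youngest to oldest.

Periods with both bounds inside 2500–1600 Ma: Statherian (1800–1600), Orosirian (2050–1800), Rhyacian (2300–2050), Siderian (2500–2300).

Statherian, Orosirian, Rhyacian, Siderian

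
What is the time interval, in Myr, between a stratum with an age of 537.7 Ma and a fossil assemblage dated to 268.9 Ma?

268.8 million years

537.7 − 268.9 = 268.8 million years.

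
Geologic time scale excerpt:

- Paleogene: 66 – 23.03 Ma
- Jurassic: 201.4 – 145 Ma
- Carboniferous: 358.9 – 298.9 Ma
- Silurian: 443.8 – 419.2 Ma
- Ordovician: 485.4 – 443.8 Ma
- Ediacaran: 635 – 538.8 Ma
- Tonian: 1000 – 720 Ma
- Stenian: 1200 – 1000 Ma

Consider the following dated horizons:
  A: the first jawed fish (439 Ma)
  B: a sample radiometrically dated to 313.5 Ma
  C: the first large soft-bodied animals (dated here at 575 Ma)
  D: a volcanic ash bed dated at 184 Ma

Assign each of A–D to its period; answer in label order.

A: 439 Ma lies in 443.8–419.2 Ma, so Silurian.
B: 313.5 Ma lies in 358.9–298.9 Ma, so Carboniferous.
C: 575 Ma lies in 635–538.8 Ma, so Ediacaran.
D: 184 Ma lies in 201.4–145 Ma, so Jurassic.

A — Silurian; B — Carboniferous; C — Ediacaran; D — Jurassic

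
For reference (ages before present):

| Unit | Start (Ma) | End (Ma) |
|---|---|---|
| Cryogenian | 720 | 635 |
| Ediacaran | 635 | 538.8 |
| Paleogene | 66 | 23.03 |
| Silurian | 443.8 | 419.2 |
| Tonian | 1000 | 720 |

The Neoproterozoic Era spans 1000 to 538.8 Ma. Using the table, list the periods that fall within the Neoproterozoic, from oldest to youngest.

Periods with both bounds inside 1000–538.8 Ma: Tonian (1000–720), Cryogenian (720–635), Ediacaran (635–538.8).

Tonian, Cryogenian, Ediacaran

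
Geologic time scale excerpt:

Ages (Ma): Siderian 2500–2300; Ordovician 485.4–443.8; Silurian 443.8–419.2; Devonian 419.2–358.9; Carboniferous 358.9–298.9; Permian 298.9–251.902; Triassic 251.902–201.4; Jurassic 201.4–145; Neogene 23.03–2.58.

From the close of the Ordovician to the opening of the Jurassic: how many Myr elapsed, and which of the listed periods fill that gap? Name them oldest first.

242.4 million years; Silurian, Devonian, Carboniferous, Permian, Triassic

The Ordovician closes at 443.8 Ma and the Jurassic opens at 201.4 Ma, so the interval is 443.8 − 201.4 = 242.4 Myr.
A period fits inside if it starts at or after 443.8 Ma and ends at or before 201.4 Ma; oldest first that gives Silurian, Devonian, Carboniferous, Permian, Triassic.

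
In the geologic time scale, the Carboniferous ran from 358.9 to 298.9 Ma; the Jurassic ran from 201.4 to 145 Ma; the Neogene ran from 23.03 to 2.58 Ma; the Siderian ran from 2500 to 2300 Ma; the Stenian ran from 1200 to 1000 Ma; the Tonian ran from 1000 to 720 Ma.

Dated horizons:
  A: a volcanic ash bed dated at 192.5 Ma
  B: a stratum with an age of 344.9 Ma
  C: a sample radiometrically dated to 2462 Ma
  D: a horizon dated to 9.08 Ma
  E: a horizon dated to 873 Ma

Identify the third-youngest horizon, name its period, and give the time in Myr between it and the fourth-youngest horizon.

B, in the Carboniferous; 528.1 million years to E

Sorted youngest-first by Ma: D (9.08), A (192.5), B (344.9), E (873), C (2462).
The third youngest is B at 344.9 Ma, which lies in 358.9–298.9 Ma: the Carboniferous.
The fourth youngest is E at 873 Ma; separation = |344.9 − 873| = 528.1 Myr.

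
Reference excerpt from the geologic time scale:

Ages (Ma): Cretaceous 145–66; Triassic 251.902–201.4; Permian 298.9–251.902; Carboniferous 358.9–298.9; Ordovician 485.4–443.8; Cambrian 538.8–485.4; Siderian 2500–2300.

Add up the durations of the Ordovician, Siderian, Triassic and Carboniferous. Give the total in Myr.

Each duration: Ordovician = 41.6; Siderian = 200; Triassic = 50.502; Carboniferous = 60.
Sum: 41.6 + 200 + 50.502 + 60 = 352.102 Myr.

352.102 million years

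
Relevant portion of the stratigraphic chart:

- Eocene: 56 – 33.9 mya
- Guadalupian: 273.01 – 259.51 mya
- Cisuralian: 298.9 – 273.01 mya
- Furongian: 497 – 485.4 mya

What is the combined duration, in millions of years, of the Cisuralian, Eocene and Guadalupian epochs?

61.49 million years

Duration is start − end for each: (298.9 − 273.01) + (56 − 33.9) + (273.01 − 259.51).
That is 25.89 + 22.1 + 13.5, which totals 61.49 million years.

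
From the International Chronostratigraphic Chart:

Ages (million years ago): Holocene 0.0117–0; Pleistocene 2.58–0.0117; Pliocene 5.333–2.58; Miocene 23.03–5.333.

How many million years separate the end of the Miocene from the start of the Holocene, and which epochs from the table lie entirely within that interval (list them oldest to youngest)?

5.3213 million years; Pliocene, Pleistocene

End of Miocene = 5.333 Ma; start of Holocene = 0.0117 Ma.
Gap = 5.333 − 0.0117 = 5.3213 Myr.
Epochs wholly inside 5.333–0.0117 Ma: Pliocene (5.333–2.58), Pleistocene (2.58–0.0117).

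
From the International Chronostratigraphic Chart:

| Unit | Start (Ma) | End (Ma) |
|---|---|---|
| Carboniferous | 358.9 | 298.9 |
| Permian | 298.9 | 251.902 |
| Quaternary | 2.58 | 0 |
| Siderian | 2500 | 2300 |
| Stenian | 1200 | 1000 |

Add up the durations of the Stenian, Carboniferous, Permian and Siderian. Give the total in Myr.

Each duration: Stenian = 200; Carboniferous = 60; Permian = 46.998; Siderian = 200.
Sum: 200 + 60 + 46.998 + 200 = 506.998 Myr.

506.998 million years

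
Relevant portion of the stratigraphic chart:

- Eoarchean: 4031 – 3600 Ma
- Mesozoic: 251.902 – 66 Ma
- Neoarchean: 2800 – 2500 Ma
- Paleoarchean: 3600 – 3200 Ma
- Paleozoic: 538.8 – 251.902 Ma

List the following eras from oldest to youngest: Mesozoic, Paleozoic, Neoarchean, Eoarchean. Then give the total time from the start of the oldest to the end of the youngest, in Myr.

Eoarchean → Neoarchean → Paleozoic → Mesozoic; total span 3965 Myr

Start ages (Ma): Eoarchean 4031, Neoarchean 2800, Paleozoic 538.8, Mesozoic 251.902.
Ordered oldest to youngest: Eoarchean, Neoarchean, Paleozoic, Mesozoic.
Span = 4031 − 66 = 3965 Myr.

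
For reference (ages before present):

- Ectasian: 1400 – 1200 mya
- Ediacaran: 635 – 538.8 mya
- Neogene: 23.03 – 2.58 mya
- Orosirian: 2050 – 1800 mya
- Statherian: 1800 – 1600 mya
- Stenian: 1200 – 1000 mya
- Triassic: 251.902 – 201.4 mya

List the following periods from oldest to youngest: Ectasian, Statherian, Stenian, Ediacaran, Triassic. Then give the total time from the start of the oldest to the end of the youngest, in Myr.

Statherian → Ectasian → Stenian → Ediacaran → Triassic; total span 1598.6 Myr

From the excerpt: Ectasian 1400–1200; Statherian 1800–1600; Stenian 1200–1000; Ediacaran 635–538.8; Triassic 251.902–201.4 (Ma).
Larger Ma is earlier, so the oldest is Statherian and the youngest is Triassic; oldest to youngest: Statherian, Ectasian, Stenian, Ediacaran, Triassic.
Oldest start 1800 minus youngest end 201.4 gives 1598.6 Myr overall.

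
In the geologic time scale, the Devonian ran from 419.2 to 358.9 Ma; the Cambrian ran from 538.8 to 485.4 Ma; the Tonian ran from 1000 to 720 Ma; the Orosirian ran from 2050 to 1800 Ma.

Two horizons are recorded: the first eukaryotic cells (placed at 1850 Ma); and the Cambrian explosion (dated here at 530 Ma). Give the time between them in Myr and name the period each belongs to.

1320 million years apart; the first in the Orosirian, the second in the Cambrian

Elapsed time: 1850 − 530 = 1320 Myr.
1850 Ma lies within 2050–1800 Ma: Orosirian.
530 Ma lies within 538.8–485.4 Ma: Cambrian.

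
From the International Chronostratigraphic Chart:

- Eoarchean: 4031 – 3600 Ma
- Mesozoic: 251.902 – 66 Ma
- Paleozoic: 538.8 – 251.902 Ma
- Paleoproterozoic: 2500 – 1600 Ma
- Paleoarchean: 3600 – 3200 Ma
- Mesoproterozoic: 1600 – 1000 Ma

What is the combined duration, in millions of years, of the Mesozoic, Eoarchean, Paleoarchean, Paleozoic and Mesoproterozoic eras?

1903.8 million years

Each duration: Mesozoic = 185.902; Eoarchean = 431; Paleoarchean = 400; Paleozoic = 286.898; Mesoproterozoic = 600.
Sum: 185.902 + 431 + 400 + 286.898 + 600 = 1903.8 Myr.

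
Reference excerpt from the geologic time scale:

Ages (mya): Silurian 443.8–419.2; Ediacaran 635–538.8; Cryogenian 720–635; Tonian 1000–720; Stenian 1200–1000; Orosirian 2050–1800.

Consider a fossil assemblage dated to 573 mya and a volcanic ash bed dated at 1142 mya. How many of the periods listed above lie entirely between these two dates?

1142 Ma sits inside the Stenian (1200–1000) and 573 Ma inside the Ediacaran (635–538.8); neither of those is wholly between the two dates.
The listed periods lying completely between them are Tonian, Cryogenian — 2 in all.

2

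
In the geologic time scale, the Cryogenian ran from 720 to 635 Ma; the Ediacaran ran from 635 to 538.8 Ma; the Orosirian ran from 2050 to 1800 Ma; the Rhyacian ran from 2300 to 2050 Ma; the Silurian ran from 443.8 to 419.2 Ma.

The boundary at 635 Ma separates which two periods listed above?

Cryogenian and Ediacaran

The Cryogenian ends at 635 Ma and the Ediacaran begins at 635 Ma, so they share that boundary.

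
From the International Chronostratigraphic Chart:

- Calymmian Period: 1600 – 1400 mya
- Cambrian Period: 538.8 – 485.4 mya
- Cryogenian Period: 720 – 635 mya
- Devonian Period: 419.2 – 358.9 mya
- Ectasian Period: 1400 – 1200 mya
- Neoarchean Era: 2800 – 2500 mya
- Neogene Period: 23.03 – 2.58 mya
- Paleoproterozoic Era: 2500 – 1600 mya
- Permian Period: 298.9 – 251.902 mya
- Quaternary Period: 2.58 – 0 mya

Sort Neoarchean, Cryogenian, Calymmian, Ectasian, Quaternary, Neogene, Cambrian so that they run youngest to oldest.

Quaternary, Neogene, Cambrian, Cryogenian, Ectasian, Calymmian, Neoarchean

Read off each span (Ma): Neoarchean 2800–2500; Cryogenian 720–635; Calymmian 1600–1400; Ectasian 1400–1200; Quaternary 2.58–0; Neogene 23.03–2.58; Cambrian 538.8–485.4.
Larger Ma is older, so oldest→youngest is Neoarchean, Calymmian, Ectasian, Cryogenian, Cambrian, Neogene, Quaternary; reverse it for youngest→oldest.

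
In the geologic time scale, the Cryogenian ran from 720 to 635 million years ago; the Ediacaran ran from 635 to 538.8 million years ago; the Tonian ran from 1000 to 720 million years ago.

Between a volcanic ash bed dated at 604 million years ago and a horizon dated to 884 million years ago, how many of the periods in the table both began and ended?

884 Ma sits inside the Tonian (1000–720) and 604 Ma inside the Ediacaran (635–538.8); neither of those is wholly between the two dates.
The listed periods lying completely between them are Cryogenian — 1 in all.

1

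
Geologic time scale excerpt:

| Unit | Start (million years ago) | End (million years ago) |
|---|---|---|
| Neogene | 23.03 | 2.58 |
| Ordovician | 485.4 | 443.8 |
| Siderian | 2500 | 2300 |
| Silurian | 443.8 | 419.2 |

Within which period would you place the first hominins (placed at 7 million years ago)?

Neogene

7 Ma lies between 23.03 and 2.58 Ma, so it falls in the Neogene.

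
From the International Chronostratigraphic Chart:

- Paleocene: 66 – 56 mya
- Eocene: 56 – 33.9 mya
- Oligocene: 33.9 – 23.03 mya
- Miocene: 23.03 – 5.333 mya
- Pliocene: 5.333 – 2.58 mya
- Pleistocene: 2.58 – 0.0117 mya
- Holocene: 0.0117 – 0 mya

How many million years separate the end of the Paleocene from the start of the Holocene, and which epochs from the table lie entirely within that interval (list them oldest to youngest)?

55.9883 million years; Eocene, Oligocene, Miocene, Pliocene, Pleistocene

The Paleocene closes at 56 Ma and the Holocene opens at 0.0117 Ma, so the interval is 56 − 0.0117 = 55.9883 Myr.
An epoch fits inside if it starts at or after 56 Ma and ends at or before 0.0117 Ma; oldest first that gives Eocene, Oligocene, Miocene, Pliocene, Pleistocene.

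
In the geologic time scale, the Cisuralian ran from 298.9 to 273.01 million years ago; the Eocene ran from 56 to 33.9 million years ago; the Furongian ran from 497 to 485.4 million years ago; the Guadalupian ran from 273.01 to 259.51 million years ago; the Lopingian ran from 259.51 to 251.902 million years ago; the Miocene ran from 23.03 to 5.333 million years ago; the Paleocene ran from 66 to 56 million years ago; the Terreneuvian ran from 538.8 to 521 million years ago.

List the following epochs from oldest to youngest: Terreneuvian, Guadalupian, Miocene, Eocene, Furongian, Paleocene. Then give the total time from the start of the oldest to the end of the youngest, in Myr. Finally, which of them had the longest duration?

From the excerpt: Terreneuvian 538.8–521; Guadalupian 273.01–259.51; Miocene 23.03–5.333; Eocene 56–33.9; Furongian 497–485.4; Paleocene 66–56 (Ma).
Larger Ma is earlier, so the oldest is Terreneuvian and the youngest is Miocene; oldest to youngest: Terreneuvian, Furongian, Guadalupian, Paleocene, Eocene, Miocene.
Oldest start 538.8 minus youngest end 5.333 gives 533.467 Myr overall.
Individual lengths (start − end): Miocene 17.697; Furongian 11.6; Terreneuvian 17.8; Guadalupian 13.5; Eocene 22.1; Paleocene 10. The largest is Eocene at 22.1 Myr.

Terreneuvian, Furongian, Guadalupian, Paleocene, Eocene, Miocene; total span 533.467 Myr; longest is Eocene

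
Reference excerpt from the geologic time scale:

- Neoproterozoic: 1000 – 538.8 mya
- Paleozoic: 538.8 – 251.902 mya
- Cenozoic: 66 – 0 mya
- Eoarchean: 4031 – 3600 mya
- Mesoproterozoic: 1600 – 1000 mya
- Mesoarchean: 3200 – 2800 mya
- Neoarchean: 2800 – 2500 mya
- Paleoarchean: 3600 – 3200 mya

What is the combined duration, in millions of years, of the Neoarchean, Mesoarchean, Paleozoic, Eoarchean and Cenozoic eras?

1483.898 million years

Duration is start − end for each: (2800 − 2500) + (3200 − 2800) + (538.8 − 251.902) + (4031 − 3600) + (66 − 0).
That is 300 + 400 + 286.898 + 431 + 66, which totals 1483.898 million years.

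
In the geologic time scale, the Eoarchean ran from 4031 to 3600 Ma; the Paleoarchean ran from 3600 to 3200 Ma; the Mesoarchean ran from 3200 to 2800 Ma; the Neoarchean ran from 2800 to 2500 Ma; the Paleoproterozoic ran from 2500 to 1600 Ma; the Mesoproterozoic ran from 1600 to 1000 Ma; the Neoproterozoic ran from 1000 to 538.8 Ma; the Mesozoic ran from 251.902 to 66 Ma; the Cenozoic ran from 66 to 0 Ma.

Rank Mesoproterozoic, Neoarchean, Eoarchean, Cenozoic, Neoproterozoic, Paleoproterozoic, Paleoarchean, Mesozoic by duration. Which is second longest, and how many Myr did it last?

Durations: Mesoproterozoic 600; Neoarchean 300; Eoarchean 431; Cenozoic 66; Neoproterozoic 461.2; Paleoproterozoic 900; Paleoarchean 400; Mesozoic 185.902 Myr.
Sorted longest-first: Paleoproterozoic (900), Mesoproterozoic (600), Neoproterozoic (461.2), Eoarchean (431), Paleoarchean (400), Neoarchean (300), Mesozoic (185.902), Cenozoic (66).
The second longest is Mesoproterozoic at 600 Myr.

Mesoproterozoic, 600 million years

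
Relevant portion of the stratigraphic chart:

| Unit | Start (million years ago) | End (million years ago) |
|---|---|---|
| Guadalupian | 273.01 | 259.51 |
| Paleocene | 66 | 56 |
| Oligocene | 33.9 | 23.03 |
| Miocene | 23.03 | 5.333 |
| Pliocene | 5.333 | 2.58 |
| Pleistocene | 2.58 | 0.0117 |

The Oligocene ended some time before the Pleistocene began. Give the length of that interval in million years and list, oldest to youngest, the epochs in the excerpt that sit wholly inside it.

End of Oligocene = 23.03 Ma; start of Pleistocene = 2.58 Ma.
Gap = 23.03 − 2.58 = 20.45 Myr.
Epochs wholly inside 23.03–2.58 Ma: Miocene (23.03–5.333), Pliocene (5.333–2.58).

20.45 million years; Miocene, Pliocene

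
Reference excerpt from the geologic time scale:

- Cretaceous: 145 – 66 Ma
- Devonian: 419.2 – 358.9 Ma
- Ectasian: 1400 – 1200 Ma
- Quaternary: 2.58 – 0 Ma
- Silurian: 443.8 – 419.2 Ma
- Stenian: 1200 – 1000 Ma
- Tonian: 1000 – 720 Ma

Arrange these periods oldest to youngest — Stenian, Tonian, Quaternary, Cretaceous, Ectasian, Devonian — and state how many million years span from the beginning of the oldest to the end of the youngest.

Ectasian, Stenian, Tonian, Devonian, Cretaceous, Quaternary; total span 1400 Myr

From the excerpt: Stenian 1200–1000; Tonian 1000–720; Quaternary 2.58–0; Cretaceous 145–66; Ectasian 1400–1200; Devonian 419.2–358.9 (Ma).
Larger Ma is earlier, so the oldest is Ectasian and the youngest is Quaternary; oldest to youngest: Ectasian, Stenian, Tonian, Devonian, Cretaceous, Quaternary.
Oldest start 1400 minus youngest end 0 gives 1400 Myr overall.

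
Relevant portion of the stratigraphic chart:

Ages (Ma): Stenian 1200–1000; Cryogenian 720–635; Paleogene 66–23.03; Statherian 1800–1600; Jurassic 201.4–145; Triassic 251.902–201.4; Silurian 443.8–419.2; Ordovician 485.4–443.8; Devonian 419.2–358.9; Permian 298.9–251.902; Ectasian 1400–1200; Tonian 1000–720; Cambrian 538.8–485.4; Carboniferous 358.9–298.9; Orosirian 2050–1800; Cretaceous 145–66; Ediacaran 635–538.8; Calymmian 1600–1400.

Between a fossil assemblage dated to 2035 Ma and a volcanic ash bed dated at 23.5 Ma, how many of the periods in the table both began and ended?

16

The older date is 2035 Ma and the younger is 23.5 Ma.
Periods with start < 2035 and end > 23.5 Ma: Statherian (1800–1600), Calymmian (1600–1400), Ectasian (1400–1200), Stenian (1200–1000), Tonian (1000–720), Cryogenian (720–635), Ediacaran (635–538.8), Cambrian (538.8–485.4), Ordovician (485.4–443.8), Silurian (443.8–419.2), Devonian (419.2–358.9), Carboniferous (358.9–298.9), Permian (298.9–251.902), Triassic (251.902–201.4), Jurassic (201.4–145), Cretaceous (145–66).
That is 16 complete periods.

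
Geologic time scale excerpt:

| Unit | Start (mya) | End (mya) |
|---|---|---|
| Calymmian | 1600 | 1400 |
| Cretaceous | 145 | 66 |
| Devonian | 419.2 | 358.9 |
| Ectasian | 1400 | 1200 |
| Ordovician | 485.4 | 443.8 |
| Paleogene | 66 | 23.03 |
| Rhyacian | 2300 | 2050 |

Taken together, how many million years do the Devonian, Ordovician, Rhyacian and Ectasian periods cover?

Duration is start − end for each: (419.2 − 358.9) + (485.4 − 443.8) + (2300 − 2050) + (1400 − 1200).
That is 60.3 + 41.6 + 250 + 200, which totals 551.9 million years.

551.9 million years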